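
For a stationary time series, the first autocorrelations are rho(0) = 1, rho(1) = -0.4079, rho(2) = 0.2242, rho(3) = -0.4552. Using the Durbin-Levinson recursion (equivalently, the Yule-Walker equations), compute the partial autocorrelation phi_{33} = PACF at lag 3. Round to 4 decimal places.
\phi_{33} = -0.4120

The PACF at lag k is phi_{kk}, the last component of the solution
to the Yule-Walker system G_k phi = r_k where
  (G_k)_{ij} = rho(|i - j|), (r_k)_i = rho(i), i,j = 1..k.
Equivalently, Durbin-Levinson gives phi_{kk} iteratively:
  phi_{11} = rho(1)
  phi_{kk} = [rho(k) - sum_{j=1..k-1} phi_{k-1,j} rho(k-j)]
            / [1 - sum_{j=1..k-1} phi_{k-1,j} rho(j)],
  phi_{k,j} = phi_{k-1,j} - phi_{kk} phi_{k-1,k-j},  j = 1..k-1.
Step k = 1:
  phi_11 = rho(1) = -0.4079.
Step k = 2:
  phi_22 = [rho(2) - phi_11 rho(1)] / [1 - phi_11 rho(1)] = [0.2242 - (-0.4079)(-0.4079)] / [1 - (-0.4079)(-0.4079)]
         = 0.05781759 / 0.83361759 = 0.069357.
  Update: phi_21 = phi_11 - phi_22 phi_11 = -0.4079 - (0.069357)(-0.4079) = -0.379609.
Step k = 3:
  phi_33 = [rho(3) - phi_21 rho(2) - phi_22 rho(1)] / [1 - phi_21 rho(1) - phi_22 rho(2)]
    numerator   = -0.4552 - (-0.379609)(0.2242) - (0.069357)(-0.4079) = -0.34180074
    denominator = 1 - (-0.379609)(-0.4079) - (0.069357)(0.2242) = 0.82960751
  phi_33 = -0.34180074 / 0.82960751 = -0.412.
Therefore phi_{33} = -0.4120.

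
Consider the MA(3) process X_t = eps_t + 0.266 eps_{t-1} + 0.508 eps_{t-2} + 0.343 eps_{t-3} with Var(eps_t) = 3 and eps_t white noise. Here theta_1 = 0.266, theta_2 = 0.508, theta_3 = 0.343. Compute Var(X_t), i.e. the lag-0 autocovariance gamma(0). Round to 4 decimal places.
\gamma(0) = 4.3394

For an MA(q) process X_t = eps_t + sum_i theta_i eps_{t-i} with
Var(eps_t) = sigma^2, the variance is
  gamma(0) = sigma^2 * (1 + sum_i theta_i^2).
  sum_i theta_i^2 = (0.266)^2 + (0.508)^2 + (0.343)^2 = 0.070756 + 0.258064 + 0.117649 = 0.446469.
  gamma(0) = 3 * (1 + 0.446469) = 3 * 1.446469 = 4.339407, which rounds to 4.3394.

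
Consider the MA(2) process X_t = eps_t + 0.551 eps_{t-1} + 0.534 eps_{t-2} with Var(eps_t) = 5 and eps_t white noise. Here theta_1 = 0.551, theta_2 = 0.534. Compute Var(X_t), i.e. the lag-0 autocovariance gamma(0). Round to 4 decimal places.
\gamma(0) = 7.9438

For an MA(q) process X_t = eps_t + sum_i theta_i eps_{t-i} with
Var(eps_t) = sigma^2, the variance is
  gamma(0) = sigma^2 * (1 + sum_i theta_i^2).
  sum_i theta_i^2 = (0.551)^2 + (0.534)^2 = 0.303601 + 0.285156 = 0.588757.
  gamma(0) = 5 * (1 + 0.588757) = 5 * 1.588757 = 7.943785, which rounds to 7.9438.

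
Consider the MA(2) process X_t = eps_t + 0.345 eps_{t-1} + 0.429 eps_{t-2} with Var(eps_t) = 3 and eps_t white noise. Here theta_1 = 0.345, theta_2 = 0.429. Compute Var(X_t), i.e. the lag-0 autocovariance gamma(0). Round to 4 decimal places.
\gamma(0) = 3.9092

For an MA(q) process X_t = eps_t + sum_i theta_i eps_{t-i} with
Var(eps_t) = sigma^2, the variance is
  gamma(0) = sigma^2 * (1 + sum_i theta_i^2).
  sum_i theta_i^2 = (0.345)^2 + (0.429)^2 = 0.119025 + 0.184041 = 0.303066.
  gamma(0) = 3 * (1 + 0.303066) = 3 * 1.303066 = 3.909198, which rounds to 3.9092.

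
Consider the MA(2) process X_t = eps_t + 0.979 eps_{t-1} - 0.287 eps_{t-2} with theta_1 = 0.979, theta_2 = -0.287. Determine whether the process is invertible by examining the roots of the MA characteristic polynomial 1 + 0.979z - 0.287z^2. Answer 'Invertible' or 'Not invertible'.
\text{Not invertible}

The MA(q) characteristic polynomial is P(z) = 1 + 0.979z - 0.287z^2.
Invertibility requires all roots to lie outside the unit circle, i.e. |z| > 1 for every root.
Set 1 + (0.979) z + (-0.287) z^2 = 0, i.e. a z^2 + b z + c = 0 with a = -0.287, b = 0.979, c = 1.
Discriminant D = b^2 - 4ac = (0.979)^2 - 4*(-0.287)*1 = 0.958441 - (-1.148) = 2.106441.
D >= 0, so the roots are real: z = (-b +/- sqrt(D)) / (2a) = (-0.979 +/- 1.451358) / (-0.574).
  z_1 = (-0.979 + 1.451358) / (-0.574) = -0.8229,   |z_1| = 0.8229.
  z_2 = (-0.979 - 1.451358) / (-0.574) = 4.2341,   |z_2| = 4.2341.
Moduli of all roots: 0.8229, 4.2341.
All moduli strictly greater than 1? No.
Verdict: Not invertible.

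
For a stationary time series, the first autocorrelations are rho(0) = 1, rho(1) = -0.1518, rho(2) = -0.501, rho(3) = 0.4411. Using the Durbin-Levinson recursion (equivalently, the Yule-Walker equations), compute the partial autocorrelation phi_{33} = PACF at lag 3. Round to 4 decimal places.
\phi_{33} = 0.3490

The PACF at lag k is phi_{kk}, the last component of the solution
to the Yule-Walker system G_k phi = r_k where
  (G_k)_{ij} = rho(|i - j|), (r_k)_i = rho(i), i,j = 1..k.
Equivalently, Durbin-Levinson gives phi_{kk} iteratively:
  phi_{11} = rho(1)
  phi_{kk} = [rho(k) - sum_{j=1..k-1} phi_{k-1,j} rho(k-j)]
            / [1 - sum_{j=1..k-1} phi_{k-1,j} rho(j)],
  phi_{k,j} = phi_{k-1,j} - phi_{kk} phi_{k-1,k-j},  j = 1..k-1.
Step k = 1:
  phi_11 = rho(1) = -0.1518.
Step k = 2:
  phi_22 = [rho(2) - phi_11 rho(1)] / [1 - phi_11 rho(1)] = [-0.501 - (-0.1518)(-0.1518)] / [1 - (-0.1518)(-0.1518)]
         = -0.52404324 / 0.97695676 = -0.536404.
  Update: phi_21 = phi_11 - phi_22 phi_11 = -0.1518 - (-0.536404)(-0.1518) = -0.233226.
Step k = 3:
  phi_33 = [rho(3) - phi_21 rho(2) - phi_22 rho(1)] / [1 - phi_21 rho(1) - phi_22 rho(2)]
    numerator   = 0.4411 - (-0.233226)(-0.501) - (-0.536404)(-0.1518) = 0.24282765
    denominator = 1 - (-0.233226)(-0.1518) - (-0.536404)(-0.501) = 0.69585802
  phi_33 = 0.24282765 / 0.69585802 = 0.349.
Therefore phi_{33} = 0.3490.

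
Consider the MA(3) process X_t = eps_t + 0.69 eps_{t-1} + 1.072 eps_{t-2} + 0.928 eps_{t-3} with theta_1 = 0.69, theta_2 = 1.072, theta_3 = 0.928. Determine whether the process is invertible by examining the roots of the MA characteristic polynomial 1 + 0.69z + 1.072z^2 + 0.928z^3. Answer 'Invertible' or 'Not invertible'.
\text{Not invertible}

The MA(q) characteristic polynomial is P(z) = 1 + 0.69z + 1.072z^2 + 0.928z^3.
Invertibility requires all roots to lie outside the unit circle, i.e. |z| > 1 for every root.
Degree 3: look for a simple real root z0 first, then factor out (1 - z/z0) and solve the remaining quadratic.
Testing z0 = -1.25: P(-1.25) = 1 + (0.69)(-1.25) + (1.072)(-1.25)^2 + (0.928)(-1.25)^3
  = 1 + (-0.8625) + (1.675) + (-1.8125) = 0.  So z_0 = -1.25 is a root, |z_0| = 1.25.
Divide out the factor (1 + 0.8 z) = (1 - z/z0) (since 1/z0 = -0.8):
  P(z) = (1 + 0.8 z)(1 + (-0.11) z + (1.16) z^2)
  [check: z-coef -0.11 - (-0.8) = 0.69; z^2-coef 1.16 - (-0.8)(-0.11) = 1.072; z^3-coef -(-0.8)(1.16) = 0.928.]
Remaining roots from the quadratic factor 1 + (-0.11) z + (1.16) z^2:
  Set 1 + (-0.11) z + (1.16) z^2 = 0, i.e. a z^2 + b z + c = 0 with a = 1.16, b = -0.11, c = 1.
  Discriminant D = b^2 - 4ac = (-0.11)^2 - 4*(1.16)*1 = 0.0121 - (4.64) = -4.6279.
  D < 0, so the roots are the complex-conjugate pair z = (-b +/- i sqrt(-D)) / (2a) = 0.0474 +/- 0.9273i.
  For a conjugate pair |z|^2 = z * conj(z) = (product of roots) = c/a = 1/(1.16) = 0.862069, so |z| = sqrt(0.862069) = 0.9285 for both roots.
Moduli of all roots: 1.2500, 0.9285, 0.9285.
All moduli strictly greater than 1? No.
Verdict: Not invertible.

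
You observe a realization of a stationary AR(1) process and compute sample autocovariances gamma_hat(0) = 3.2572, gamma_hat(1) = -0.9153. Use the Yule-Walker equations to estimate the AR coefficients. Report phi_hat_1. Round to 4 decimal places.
\hat\phi_{1} = -0.2810

The Yule-Walker equations for an AR(p) process read, in matrix form,
  Gamma_p phi = r_p,   with   (Gamma_p)_{ij} = gamma(|i - j|),
                       (r_p)_i = gamma(i),   i,j = 1..p.
Substitute the sample gammas (Toeplitz matrix and right-hand side of size 1):
  Gamma_p = [[3.2572]]
  r_p     = [-0.9153]
With p = 1 this is the single equation gamma(0) phi_1 = gamma(1):
  phi_hat_1 = gamma(1) / gamma(0) = -0.9153 / 3.2572 = -0.2810.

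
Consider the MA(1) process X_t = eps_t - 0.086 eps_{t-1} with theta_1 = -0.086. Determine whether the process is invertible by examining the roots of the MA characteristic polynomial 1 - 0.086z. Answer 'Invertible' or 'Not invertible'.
\text{Invertible}

The MA(q) characteristic polynomial is P(z) = 1 - 0.086z.
Invertibility requires all roots to lie outside the unit circle, i.e. |z| > 1 for every root.
This is linear in z: 1 + (-0.086) z = 0  =>  z = -1/(-0.086) = 11.627907,  |z| = 11.627907.
Moduli of all roots: 11.6279.
All moduli strictly greater than 1? Yes.
Verdict: Invertible.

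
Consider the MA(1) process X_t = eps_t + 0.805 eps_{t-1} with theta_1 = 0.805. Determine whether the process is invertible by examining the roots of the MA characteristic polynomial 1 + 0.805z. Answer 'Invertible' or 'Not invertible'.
\text{Invertible}

The MA(q) characteristic polynomial is P(z) = 1 + 0.805z.
Invertibility requires all roots to lie outside the unit circle, i.e. |z| > 1 for every root.
This is linear in z: 1 + (0.805) z = 0  =>  z = -1/(0.805) = -1.242236,  |z| = 1.242236.
Moduli of all roots: 1.2422.
All moduli strictly greater than 1? Yes.
Verdict: Invertible.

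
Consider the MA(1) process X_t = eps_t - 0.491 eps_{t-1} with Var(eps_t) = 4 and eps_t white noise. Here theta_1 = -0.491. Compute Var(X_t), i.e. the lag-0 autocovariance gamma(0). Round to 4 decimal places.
\gamma(0) = 4.9643

For an MA(q) process X_t = eps_t + sum_i theta_i eps_{t-i} with
Var(eps_t) = sigma^2, the variance is
  gamma(0) = sigma^2 * (1 + sum_i theta_i^2).
  sum_i theta_i^2 = (-0.491)^2 = 0.241081.
  gamma(0) = 4 * (1 + 0.241081) = 4 * 1.241081 = 4.964324, which rounds to 4.9643.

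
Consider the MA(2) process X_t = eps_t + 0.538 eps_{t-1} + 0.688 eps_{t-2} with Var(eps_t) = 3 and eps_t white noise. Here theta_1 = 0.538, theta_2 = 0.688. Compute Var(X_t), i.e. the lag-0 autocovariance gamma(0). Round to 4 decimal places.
\gamma(0) = 5.2884

For an MA(q) process X_t = eps_t + sum_i theta_i eps_{t-i} with
Var(eps_t) = sigma^2, the variance is
  gamma(0) = sigma^2 * (1 + sum_i theta_i^2).
  sum_i theta_i^2 = (0.538)^2 + (0.688)^2 = 0.289444 + 0.473344 = 0.762788.
  gamma(0) = 3 * (1 + 0.762788) = 3 * 1.762788 = 5.288364, which rounds to 5.2884.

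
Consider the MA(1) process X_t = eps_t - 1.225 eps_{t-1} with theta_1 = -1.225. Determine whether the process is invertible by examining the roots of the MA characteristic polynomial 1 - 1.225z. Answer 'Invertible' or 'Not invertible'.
\text{Not invertible}

The MA(q) characteristic polynomial is P(z) = 1 - 1.225z.
Invertibility requires all roots to lie outside the unit circle, i.e. |z| > 1 for every root.
This is linear in z: 1 + (-1.225) z = 0  =>  z = -1/(-1.225) = 0.816327,  |z| = 0.816327.
Moduli of all roots: 0.8163.
All moduli strictly greater than 1? No.
Verdict: Not invertible.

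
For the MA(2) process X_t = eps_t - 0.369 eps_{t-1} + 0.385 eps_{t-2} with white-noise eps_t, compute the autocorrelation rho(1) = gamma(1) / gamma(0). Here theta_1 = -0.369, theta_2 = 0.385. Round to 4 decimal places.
\rho(1) = -0.3979

For an MA(q) process with theta_0 = 1, the autocovariance is
  gamma(k) = sigma^2 * sum_{i=0..q-k} theta_i * theta_{i+k},
and rho(k) = gamma(k) / gamma(0). Sigma^2 cancels.
  numerator   = (1)*(-0.369) + (-0.369)*(0.385) = -0.511065.
  denominator = (1)^2 + (-0.369)^2 + (0.385)^2 = 1.284386.
  rho(1) = -0.511065 / 1.284386 = -0.3979.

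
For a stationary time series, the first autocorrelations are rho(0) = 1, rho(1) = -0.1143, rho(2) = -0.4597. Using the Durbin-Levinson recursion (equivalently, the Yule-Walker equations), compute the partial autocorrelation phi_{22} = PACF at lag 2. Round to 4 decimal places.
\phi_{22} = -0.4790

The PACF at lag k is phi_{kk}, the last component of the solution
to the Yule-Walker system G_k phi = r_k where
  (G_k)_{ij} = rho(|i - j|), (r_k)_i = rho(i), i,j = 1..k.
Equivalently, Durbin-Levinson gives phi_{kk} iteratively:
  phi_{11} = rho(1)
  phi_{kk} = [rho(k) - sum_{j=1..k-1} phi_{k-1,j} rho(k-j)]
            / [1 - sum_{j=1..k-1} phi_{k-1,j} rho(j)],
  phi_{k,j} = phi_{k-1,j} - phi_{kk} phi_{k-1,k-j},  j = 1..k-1.
Step k = 1:
  phi_11 = rho(1) = -0.1143.
Step k = 2:
  phi_22 = [rho(2) - phi_11 rho(1)] / [1 - phi_11 rho(1)] = [-0.4597 - (-0.1143)(-0.1143)] / [1 - (-0.1143)(-0.1143)]
         = -0.47276449 / 0.98693551 = -0.479.
Therefore phi_{22} = -0.4790.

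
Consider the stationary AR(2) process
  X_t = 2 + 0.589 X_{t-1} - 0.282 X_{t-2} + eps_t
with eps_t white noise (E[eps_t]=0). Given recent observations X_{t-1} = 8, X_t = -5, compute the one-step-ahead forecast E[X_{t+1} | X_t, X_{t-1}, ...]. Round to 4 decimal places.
E[X_{t+1} \mid \mathcal F_t] = -3.2010

For an AR(p) model X_t = c + sum_i phi_i X_{t-i} + eps_t, the
one-step-ahead conditional mean is
  E[X_{t+1} | X_t, ...] = c + sum_i phi_i X_{t+1-i}.
Substitute known values:
  E[X_{t+1} | ...] = 2 + (0.589) * (-5) + (-0.282) * (8)
                   = -3.2010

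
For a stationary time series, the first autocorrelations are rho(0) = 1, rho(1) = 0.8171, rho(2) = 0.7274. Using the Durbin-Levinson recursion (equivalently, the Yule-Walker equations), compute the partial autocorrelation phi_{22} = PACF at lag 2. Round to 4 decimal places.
\phi_{22} = 0.1798

The PACF at lag k is phi_{kk}, the last component of the solution
to the Yule-Walker system G_k phi = r_k where
  (G_k)_{ij} = rho(|i - j|), (r_k)_i = rho(i), i,j = 1..k.
Equivalently, Durbin-Levinson gives phi_{kk} iteratively:
  phi_{11} = rho(1)
  phi_{kk} = [rho(k) - sum_{j=1..k-1} phi_{k-1,j} rho(k-j)]
            / [1 - sum_{j=1..k-1} phi_{k-1,j} rho(j)],
  phi_{k,j} = phi_{k-1,j} - phi_{kk} phi_{k-1,k-j},  j = 1..k-1.
Step k = 1:
  phi_11 = rho(1) = 0.8171.
Step k = 2:
  phi_22 = [rho(2) - phi_11 rho(1)] / [1 - phi_11 rho(1)] = [0.7274 - (0.8171)(0.8171)] / [1 - (0.8171)(0.8171)]
         = 0.05974759 / 0.33234759 = 0.1798.
Therefore phi_{22} = 0.1798.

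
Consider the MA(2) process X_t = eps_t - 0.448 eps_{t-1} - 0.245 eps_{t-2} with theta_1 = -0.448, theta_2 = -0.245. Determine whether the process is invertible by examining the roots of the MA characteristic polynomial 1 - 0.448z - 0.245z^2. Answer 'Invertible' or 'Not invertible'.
\text{Invertible}

The MA(q) characteristic polynomial is P(z) = 1 - 0.448z - 0.245z^2.
Invertibility requires all roots to lie outside the unit circle, i.e. |z| > 1 for every root.
Set 1 + (-0.448) z + (-0.245) z^2 = 0, i.e. a z^2 + b z + c = 0 with a = -0.245, b = -0.448, c = 1.
Discriminant D = b^2 - 4ac = (-0.448)^2 - 4*(-0.245)*1 = 0.200704 - (-0.98) = 1.180704.
D >= 0, so the roots are real: z = (-b +/- sqrt(D)) / (2a) = (0.448 +/- 1.086602) / (-0.49).
  z_1 = (0.448 + 1.086602) / (-0.49) = -3.1318,   |z_1| = 3.1318.
  z_2 = (0.448 - 1.086602) / (-0.49) = 1.3033,   |z_2| = 1.3033.
Moduli of all roots: 3.1318, 1.3033.
All moduli strictly greater than 1? Yes.
Verdict: Invertible.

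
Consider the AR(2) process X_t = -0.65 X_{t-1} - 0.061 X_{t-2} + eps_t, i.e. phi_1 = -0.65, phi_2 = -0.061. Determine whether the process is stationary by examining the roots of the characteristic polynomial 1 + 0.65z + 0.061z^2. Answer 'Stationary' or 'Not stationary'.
\text{Stationary}

The AR(p) characteristic polynomial is P(z) = 1 + 0.65z + 0.061z^2.
Stationarity requires all roots to lie outside the unit circle, i.e. |z| > 1 for every root.
Set 1 + (0.65) z + (0.061) z^2 = 0, i.e. a z^2 + b z + c = 0 with a = 0.061, b = 0.65, c = 1.
Discriminant D = b^2 - 4ac = (0.65)^2 - 4*(0.061)*1 = 0.4225 - (0.244) = 0.1785.
D >= 0, so the roots are real: z = (-b +/- sqrt(D)) / (2a) = (-0.65 +/- 0.422493) / (0.122).
  z_1 = (-0.65 + 0.422493) / (0.122) = -1.8648,   |z_1| = 1.8648.
  z_2 = (-0.65 - 0.422493) / (0.122) = -8.7909,   |z_2| = 8.7909.
Moduli of all roots: 1.8648, 8.7909.
All moduli strictly greater than 1? Yes.
Verdict: Stationary.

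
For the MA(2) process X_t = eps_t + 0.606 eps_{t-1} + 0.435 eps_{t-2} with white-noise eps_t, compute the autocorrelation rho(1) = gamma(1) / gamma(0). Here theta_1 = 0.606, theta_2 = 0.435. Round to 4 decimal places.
\rho(1) = 0.5587

For an MA(q) process with theta_0 = 1, the autocovariance is
  gamma(k) = sigma^2 * sum_{i=0..q-k} theta_i * theta_{i+k},
and rho(k) = gamma(k) / gamma(0). Sigma^2 cancels.
  numerator   = (1)*(0.606) + (0.606)*(0.435) = 0.86961.
  denominator = (1)^2 + (0.606)^2 + (0.435)^2 = 1.556461.
  rho(1) = 0.86961 / 1.556461 = 0.5587.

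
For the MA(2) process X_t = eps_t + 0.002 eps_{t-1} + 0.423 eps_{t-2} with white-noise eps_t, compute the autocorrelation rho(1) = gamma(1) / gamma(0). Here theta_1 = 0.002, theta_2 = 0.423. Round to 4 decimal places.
\rho(1) = 0.0024

For an MA(q) process with theta_0 = 1, the autocovariance is
  gamma(k) = sigma^2 * sum_{i=0..q-k} theta_i * theta_{i+k},
and rho(k) = gamma(k) / gamma(0). Sigma^2 cancels.
  numerator   = (1)*(0.002) + (0.002)*(0.423) = 0.002846.
  denominator = (1)^2 + (0.002)^2 + (0.423)^2 = 1.178933.
  rho(1) = 0.002846 / 1.178933 = 0.0024.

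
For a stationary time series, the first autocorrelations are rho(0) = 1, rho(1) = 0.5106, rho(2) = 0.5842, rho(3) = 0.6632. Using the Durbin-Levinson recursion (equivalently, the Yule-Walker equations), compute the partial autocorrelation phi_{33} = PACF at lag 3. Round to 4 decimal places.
\phi_{33} = 0.4551

The PACF at lag k is phi_{kk}, the last component of the solution
to the Yule-Walker system G_k phi = r_k where
  (G_k)_{ij} = rho(|i - j|), (r_k)_i = rho(i), i,j = 1..k.
Equivalently, Durbin-Levinson gives phi_{kk} iteratively:
  phi_{11} = rho(1)
  phi_{kk} = [rho(k) - sum_{j=1..k-1} phi_{k-1,j} rho(k-j)]
            / [1 - sum_{j=1..k-1} phi_{k-1,j} rho(j)],
  phi_{k,j} = phi_{k-1,j} - phi_{kk} phi_{k-1,k-j},  j = 1..k-1.
Step k = 1:
  phi_11 = rho(1) = 0.5106.
Step k = 2:
  phi_22 = [rho(2) - phi_11 rho(1)] / [1 - phi_11 rho(1)] = [0.5842 - (0.5106)(0.5106)] / [1 - (0.5106)(0.5106)]
         = 0.32348764 / 0.73928764 = 0.437567.
  Update: phi_21 = phi_11 - phi_22 phi_11 = 0.5106 - (0.437567)(0.5106) = 0.287178.
Step k = 3:
  phi_33 = [rho(3) - phi_21 rho(2) - phi_22 rho(1)] / [1 - phi_21 rho(1) - phi_22 rho(2)]
    numerator   = 0.6632 - (0.287178)(0.5842) - (0.437567)(0.5106) = 0.2720088
    denominator = 1 - (0.287178)(0.5106) - (0.437567)(0.5842) = 0.59774023
  phi_33 = 0.2720088 / 0.59774023 = 0.4551.
Therefore phi_{33} = 0.4551.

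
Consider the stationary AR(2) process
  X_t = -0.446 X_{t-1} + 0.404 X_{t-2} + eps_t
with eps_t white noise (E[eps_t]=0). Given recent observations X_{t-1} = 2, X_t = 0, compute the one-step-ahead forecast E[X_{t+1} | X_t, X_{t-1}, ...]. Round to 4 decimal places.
E[X_{t+1} \mid \mathcal F_t] = 0.8080

For an AR(p) model X_t = c + sum_i phi_i X_{t-i} + eps_t, the
one-step-ahead conditional mean is
  E[X_{t+1} | X_t, ...] = c + sum_i phi_i X_{t+1-i}.
Substitute known values:
  E[X_{t+1} | ...] = (-0.446) * (0) + (0.404) * (2)
                   = 0.8080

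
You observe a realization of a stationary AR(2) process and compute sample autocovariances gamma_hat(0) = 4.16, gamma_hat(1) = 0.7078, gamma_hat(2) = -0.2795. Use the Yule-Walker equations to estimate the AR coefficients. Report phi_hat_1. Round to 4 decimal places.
\hat\phi_{1} = 0.1870

The Yule-Walker equations for an AR(p) process read, in matrix form,
  Gamma_p phi = r_p,   with   (Gamma_p)_{ij} = gamma(|i - j|),
                       (r_p)_i = gamma(i),   i,j = 1..p.
Substitute the sample gammas (Toeplitz matrix and right-hand side of size 2):
  Gamma_p = [[4.16, 0.7078], [0.7078, 4.16]]
  r_p     = [0.7078, -0.2795]
Written out:
  4.16 phi_1 + 0.7078 phi_2 = 0.7078
  0.7078 phi_1 + 4.16 phi_2 = -0.2795
Solve by Cramer's rule:
  det = gamma(0)^2 - gamma(1)^2 = (4.16)^2 - (0.7078)^2 = 17.3056 - 0.50098084 = 16.80461916
  phi_hat_1 = [gamma(1) gamma(0) - gamma(1) gamma(2)] / det = [(0.7078)(4.16) - (0.7078)(-0.2795)] / 16.80461916 = 3.1422781 / 16.80461916 = 0.187
  phi_hat_2 = [gamma(0) gamma(2) - gamma(1)^2] / det = [(4.16)(-0.2795) - (0.7078)^2] / 16.80461916 = -1.66370084 / 16.80461916 = -0.099
So phi_hat = [0.1870, -0.0990].
Therefore phi_hat_1 = 0.1870.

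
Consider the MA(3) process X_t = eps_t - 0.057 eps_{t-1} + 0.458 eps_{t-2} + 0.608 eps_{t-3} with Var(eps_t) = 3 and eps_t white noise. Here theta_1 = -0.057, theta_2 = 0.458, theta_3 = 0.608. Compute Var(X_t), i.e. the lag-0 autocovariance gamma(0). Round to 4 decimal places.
\gamma(0) = 4.7480

For an MA(q) process X_t = eps_t + sum_i theta_i eps_{t-i} with
Var(eps_t) = sigma^2, the variance is
  gamma(0) = sigma^2 * (1 + sum_i theta_i^2).
  sum_i theta_i^2 = (-0.057)^2 + (0.458)^2 + (0.608)^2 = 0.003249 + 0.209764 + 0.369664 = 0.582677.
  gamma(0) = 3 * (1 + 0.582677) = 3 * 1.582677 = 4.748031, which rounds to 4.7480.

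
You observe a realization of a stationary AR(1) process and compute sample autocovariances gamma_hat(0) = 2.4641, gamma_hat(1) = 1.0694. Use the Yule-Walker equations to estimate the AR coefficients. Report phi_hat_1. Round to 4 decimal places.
\hat\phi_{1} = 0.4340

The Yule-Walker equations for an AR(p) process read, in matrix form,
  Gamma_p phi = r_p,   with   (Gamma_p)_{ij} = gamma(|i - j|),
                       (r_p)_i = gamma(i),   i,j = 1..p.
Substitute the sample gammas (Toeplitz matrix and right-hand side of size 1):
  Gamma_p = [[2.4641]]
  r_p     = [1.0694]
With p = 1 this is the single equation gamma(0) phi_1 = gamma(1):
  phi_hat_1 = gamma(1) / gamma(0) = 1.0694 / 2.4641 = 0.4340.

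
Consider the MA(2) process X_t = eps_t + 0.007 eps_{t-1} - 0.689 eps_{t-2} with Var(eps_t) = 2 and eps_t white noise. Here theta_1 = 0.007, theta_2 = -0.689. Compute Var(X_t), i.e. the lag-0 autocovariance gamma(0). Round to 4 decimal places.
\gamma(0) = 2.9495

For an MA(q) process X_t = eps_t + sum_i theta_i eps_{t-i} with
Var(eps_t) = sigma^2, the variance is
  gamma(0) = sigma^2 * (1 + sum_i theta_i^2).
  sum_i theta_i^2 = (0.007)^2 + (-0.689)^2 = 0.000049 + 0.474721 = 0.47477.
  gamma(0) = 2 * (1 + 0.47477) = 2 * 1.47477 = 2.94954, which rounds to 2.9495.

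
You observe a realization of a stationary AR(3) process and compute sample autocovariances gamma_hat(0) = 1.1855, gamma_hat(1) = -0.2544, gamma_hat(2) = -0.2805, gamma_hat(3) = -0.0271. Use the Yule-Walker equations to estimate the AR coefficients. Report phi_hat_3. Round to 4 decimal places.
\hat\phi_{3} = -0.1750

The Yule-Walker equations for an AR(p) process read, in matrix form,
  Gamma_p phi = r_p,   with   (Gamma_p)_{ij} = gamma(|i - j|),
                       (r_p)_i = gamma(i),   i,j = 1..p.
Substitute the sample gammas (Toeplitz matrix and right-hand side of size 3):
  Gamma_p = [[1.1855, -0.2544, -0.2805], [-0.2544, 1.1855, -0.2544], [-0.2805, -0.2544, 1.1855]]
  r_p     = [-0.2544, -0.2805, -0.0271]
Written out (R1..R3):
  (R1) 1.1855 phi_1 - 0.2544 phi_2 - 0.2805 phi_3 = -0.2544
  (R2) -0.2544 phi_1 + 1.1855 phi_2 - 0.2544 phi_3 = -0.2805
  (R3) -0.2805 phi_1 - 0.2544 phi_2 + 1.1855 phi_3 = -0.0271
Gaussian elimination:
  R2 <- R2 - (-0.2544/1.1855) R1 = R2 - (-0.214593) R1:  1.130908 phi_2 - 0.314593 phi_3 = -0.335092
  R3 <- R3 - (-0.2805/1.1855) R1 = R3 - (-0.236609) R1:  -0.314593 phi_2 + 1.119131 phi_3 = -0.087293
  R3 <- R3 - (-0.314593/1.130908) R2 = R3 - (-0.278178) R2:  1.031618 phi_3 = -0.180509
Back-substitution:
  phi_hat_3 = -0.180509 / 1.031618 = -0.174976
  phi_hat_2 = (-0.335092 - (-0.314593)(-0.174976)) / 1.130908 = -0.344979
  phi_hat_1 = (-0.2544 - (-0.2544)(-0.344979) - (-0.2805)(-0.174976)) / 1.1855 = -0.330024
So phi_hat = [-0.3300, -0.3450, -0.1750].
Therefore phi_hat_3 = -0.1750.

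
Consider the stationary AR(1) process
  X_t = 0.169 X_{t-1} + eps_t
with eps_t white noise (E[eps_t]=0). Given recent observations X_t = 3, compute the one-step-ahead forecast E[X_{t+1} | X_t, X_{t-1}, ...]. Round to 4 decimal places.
E[X_{t+1} \mid \mathcal F_t] = 0.5070

For an AR(p) model X_t = c + sum_i phi_i X_{t-i} + eps_t, the
one-step-ahead conditional mean is
  E[X_{t+1} | X_t, ...] = c + sum_i phi_i X_{t+1-i}.
Substitute known values:
  E[X_{t+1} | ...] = (0.169) * (3)
                   = 0.5070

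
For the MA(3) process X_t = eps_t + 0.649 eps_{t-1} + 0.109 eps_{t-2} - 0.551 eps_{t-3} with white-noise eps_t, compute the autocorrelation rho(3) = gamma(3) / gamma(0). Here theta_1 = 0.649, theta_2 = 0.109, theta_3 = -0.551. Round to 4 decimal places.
\rho(3) = -0.3173

For an MA(q) process with theta_0 = 1, the autocovariance is
  gamma(k) = sigma^2 * sum_{i=0..q-k} theta_i * theta_{i+k},
and rho(k) = gamma(k) / gamma(0). Sigma^2 cancels.
  numerator   = (1)*(-0.551) = -0.551.
  denominator = (1)^2 + (0.649)^2 + (0.109)^2 + (-0.551)^2 = 1.736683.
  rho(3) = -0.551 / 1.736683 = -0.3173.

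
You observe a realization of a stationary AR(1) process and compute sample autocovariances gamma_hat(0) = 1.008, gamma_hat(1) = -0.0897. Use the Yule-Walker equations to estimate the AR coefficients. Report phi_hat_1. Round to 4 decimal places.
\hat\phi_{1} = -0.0890

The Yule-Walker equations for an AR(p) process read, in matrix form,
  Gamma_p phi = r_p,   with   (Gamma_p)_{ij} = gamma(|i - j|),
                       (r_p)_i = gamma(i),   i,j = 1..p.
Substitute the sample gammas (Toeplitz matrix and right-hand side of size 1):
  Gamma_p = [[1.008]]
  r_p     = [-0.0897]
With p = 1 this is the single equation gamma(0) phi_1 = gamma(1):
  phi_hat_1 = gamma(1) / gamma(0) = -0.0897 / 1.008 = -0.0890.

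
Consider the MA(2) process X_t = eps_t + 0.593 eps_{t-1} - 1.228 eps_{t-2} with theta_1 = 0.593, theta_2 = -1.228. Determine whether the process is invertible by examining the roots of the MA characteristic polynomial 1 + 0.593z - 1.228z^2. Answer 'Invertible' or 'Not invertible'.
\text{Not invertible}

The MA(q) characteristic polynomial is P(z) = 1 + 0.593z - 1.228z^2.
Invertibility requires all roots to lie outside the unit circle, i.e. |z| > 1 for every root.
Set 1 + (0.593) z + (-1.228) z^2 = 0, i.e. a z^2 + b z + c = 0 with a = -1.228, b = 0.593, c = 1.
Discriminant D = b^2 - 4ac = (0.593)^2 - 4*(-1.228)*1 = 0.351649 - (-4.912) = 5.263649.
D >= 0, so the roots are real: z = (-b +/- sqrt(D)) / (2a) = (-0.593 +/- 2.294264) / (-2.456).
  z_1 = (-0.593 + 2.294264) / (-2.456) = -0.6927,   |z_1| = 0.6927.
  z_2 = (-0.593 - 2.294264) / (-2.456) = 1.1756,   |z_2| = 1.1756.
Moduli of all roots: 0.6927, 1.1756.
All moduli strictly greater than 1? No.
Verdict: Not invertible.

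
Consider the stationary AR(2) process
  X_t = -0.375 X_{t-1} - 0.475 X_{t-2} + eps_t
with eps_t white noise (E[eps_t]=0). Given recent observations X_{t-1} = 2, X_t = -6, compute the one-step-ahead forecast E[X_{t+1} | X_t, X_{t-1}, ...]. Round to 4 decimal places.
E[X_{t+1} \mid \mathcal F_t] = 1.3000

For an AR(p) model X_t = c + sum_i phi_i X_{t-i} + eps_t, the
one-step-ahead conditional mean is
  E[X_{t+1} | X_t, ...] = c + sum_i phi_i X_{t+1-i}.
Substitute known values:
  E[X_{t+1} | ...] = (-0.375) * (-6) + (-0.475) * (2)
                   = 1.3000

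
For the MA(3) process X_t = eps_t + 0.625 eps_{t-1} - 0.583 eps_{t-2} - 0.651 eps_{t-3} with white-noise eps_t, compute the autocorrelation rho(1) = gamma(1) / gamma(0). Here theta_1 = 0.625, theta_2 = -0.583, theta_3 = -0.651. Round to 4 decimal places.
\rho(1) = 0.2972

For an MA(q) process with theta_0 = 1, the autocovariance is
  gamma(k) = sigma^2 * sum_{i=0..q-k} theta_i * theta_{i+k},
and rho(k) = gamma(k) / gamma(0). Sigma^2 cancels.
  numerator   = (1)*(0.625) + (0.625)*(-0.583) + (-0.583)*(-0.651) = 0.640158.
  denominator = (1)^2 + (0.625)^2 + (-0.583)^2 + (-0.651)^2 = 2.154315.
  rho(1) = 0.640158 / 2.154315 = 0.2972.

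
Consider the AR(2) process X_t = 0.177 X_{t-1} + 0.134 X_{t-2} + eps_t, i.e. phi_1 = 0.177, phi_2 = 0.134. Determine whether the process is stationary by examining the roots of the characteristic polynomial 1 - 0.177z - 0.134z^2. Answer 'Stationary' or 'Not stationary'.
\text{Stationary}

The AR(p) characteristic polynomial is P(z) = 1 - 0.177z - 0.134z^2.
Stationarity requires all roots to lie outside the unit circle, i.e. |z| > 1 for every root.
Set 1 + (-0.177) z + (-0.134) z^2 = 0, i.e. a z^2 + b z + c = 0 with a = -0.134, b = -0.177, c = 1.
Discriminant D = b^2 - 4ac = (-0.177)^2 - 4*(-0.134)*1 = 0.031329 - (-0.536) = 0.567329.
D >= 0, so the roots are real: z = (-b +/- sqrt(D)) / (2a) = (0.177 +/- 0.753212) / (-0.268).
  z_1 = (0.177 + 0.753212) / (-0.268) = -3.4709,   |z_1| = 3.4709.
  z_2 = (0.177 - 0.753212) / (-0.268) = 2.15,   |z_2| = 2.15.
Moduli of all roots: 3.4709, 2.1500.
All moduli strictly greater than 1? Yes.
Verdict: Stationary.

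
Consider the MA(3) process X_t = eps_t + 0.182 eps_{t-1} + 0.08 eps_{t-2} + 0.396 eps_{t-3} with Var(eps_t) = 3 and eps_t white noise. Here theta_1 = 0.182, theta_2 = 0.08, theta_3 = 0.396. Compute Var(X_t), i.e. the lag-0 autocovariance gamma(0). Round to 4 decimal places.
\gamma(0) = 3.5890

For an MA(q) process X_t = eps_t + sum_i theta_i eps_{t-i} with
Var(eps_t) = sigma^2, the variance is
  gamma(0) = sigma^2 * (1 + sum_i theta_i^2).
  sum_i theta_i^2 = (0.182)^2 + (0.08)^2 + (0.396)^2 = 0.033124 + 0.0064 + 0.156816 = 0.19634.
  gamma(0) = 3 * (1 + 0.19634) = 3 * 1.19634 = 3.58902, which rounds to 3.5890.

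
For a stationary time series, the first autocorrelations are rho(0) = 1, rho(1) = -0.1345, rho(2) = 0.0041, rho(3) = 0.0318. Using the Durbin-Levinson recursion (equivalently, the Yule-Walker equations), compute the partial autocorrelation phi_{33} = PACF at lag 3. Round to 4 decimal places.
\phi_{33} = 0.0310

The PACF at lag k is phi_{kk}, the last component of the solution
to the Yule-Walker system G_k phi = r_k where
  (G_k)_{ij} = rho(|i - j|), (r_k)_i = rho(i), i,j = 1..k.
Equivalently, Durbin-Levinson gives phi_{kk} iteratively:
  phi_{11} = rho(1)
  phi_{kk} = [rho(k) - sum_{j=1..k-1} phi_{k-1,j} rho(k-j)]
            / [1 - sum_{j=1..k-1} phi_{k-1,j} rho(j)],
  phi_{k,j} = phi_{k-1,j} - phi_{kk} phi_{k-1,k-j},  j = 1..k-1.
Step k = 1:
  phi_11 = rho(1) = -0.1345.
Step k = 2:
  phi_22 = [rho(2) - phi_11 rho(1)] / [1 - phi_11 rho(1)] = [0.0041 - (-0.1345)(-0.1345)] / [1 - (-0.1345)(-0.1345)]
         = -0.01399025 / 0.98190975 = -0.014248.
  Update: phi_21 = phi_11 - phi_22 phi_11 = -0.1345 - (-0.014248)(-0.1345) = -0.136416.
Step k = 3:
  phi_33 = [rho(3) - phi_21 rho(2) - phi_22 rho(1)] / [1 - phi_21 rho(1) - phi_22 rho(2)]
    numerator   = 0.0318 - (-0.136416)(0.0041) - (-0.014248)(-0.1345) = 0.03044295
    denominator = 1 - (-0.136416)(-0.1345) - (-0.014248)(0.0041) = 0.98171042
  phi_33 = 0.03044295 / 0.98171042 = 0.031.
Therefore phi_{33} = 0.0310.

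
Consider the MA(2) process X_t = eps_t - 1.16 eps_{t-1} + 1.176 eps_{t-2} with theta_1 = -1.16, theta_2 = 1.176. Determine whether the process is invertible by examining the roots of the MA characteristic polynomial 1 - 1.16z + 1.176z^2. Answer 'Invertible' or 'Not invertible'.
\text{Not invertible}

The MA(q) characteristic polynomial is P(z) = 1 - 1.16z + 1.176z^2.
Invertibility requires all roots to lie outside the unit circle, i.e. |z| > 1 for every root.
Set 1 + (-1.16) z + (1.176) z^2 = 0, i.e. a z^2 + b z + c = 0 with a = 1.176, b = -1.16, c = 1.
Discriminant D = b^2 - 4ac = (-1.16)^2 - 4*(1.176)*1 = 1.3456 - (4.704) = -3.3584.
D < 0, so the roots are the complex-conjugate pair z = (-b +/- i sqrt(-D)) / (2a) = 0.4932 +/- 0.7792i.
For a conjugate pair |z|^2 = z * conj(z) = (product of roots) = c/a = 1/(1.176) = 0.85034, so |z| = sqrt(0.85034) = 0.9221 for both roots.
Moduli of all roots: 0.9221, 0.9221.
All moduli strictly greater than 1? No.
Verdict: Not invertible.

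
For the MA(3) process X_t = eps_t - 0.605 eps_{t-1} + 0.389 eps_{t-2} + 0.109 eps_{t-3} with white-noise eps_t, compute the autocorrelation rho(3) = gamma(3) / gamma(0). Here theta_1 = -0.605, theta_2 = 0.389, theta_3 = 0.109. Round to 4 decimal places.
\rho(3) = 0.0713

For an MA(q) process with theta_0 = 1, the autocovariance is
  gamma(k) = sigma^2 * sum_{i=0..q-k} theta_i * theta_{i+k},
and rho(k) = gamma(k) / gamma(0). Sigma^2 cancels.
  numerator   = (1)*(0.109) = 0.109.
  denominator = (1)^2 + (-0.605)^2 + (0.389)^2 + (0.109)^2 = 1.529227.
  rho(3) = 0.109 / 1.529227 = 0.0713.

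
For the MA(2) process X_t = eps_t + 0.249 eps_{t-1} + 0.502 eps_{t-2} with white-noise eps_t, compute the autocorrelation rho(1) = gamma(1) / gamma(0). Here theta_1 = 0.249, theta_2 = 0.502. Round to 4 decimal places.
\rho(1) = 0.2846

For an MA(q) process with theta_0 = 1, the autocovariance is
  gamma(k) = sigma^2 * sum_{i=0..q-k} theta_i * theta_{i+k},
and rho(k) = gamma(k) / gamma(0). Sigma^2 cancels.
  numerator   = (1)*(0.249) + (0.249)*(0.502) = 0.373998.
  denominator = (1)^2 + (0.249)^2 + (0.502)^2 = 1.314005.
  rho(1) = 0.373998 / 1.314005 = 0.2846.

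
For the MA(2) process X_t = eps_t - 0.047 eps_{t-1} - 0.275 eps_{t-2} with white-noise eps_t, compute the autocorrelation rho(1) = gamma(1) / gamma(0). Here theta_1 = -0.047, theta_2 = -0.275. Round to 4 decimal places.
\rho(1) = -0.0316

For an MA(q) process with theta_0 = 1, the autocovariance is
  gamma(k) = sigma^2 * sum_{i=0..q-k} theta_i * theta_{i+k},
and rho(k) = gamma(k) / gamma(0). Sigma^2 cancels.
  numerator   = (1)*(-0.047) + (-0.047)*(-0.275) = -0.034075.
  denominator = (1)^2 + (-0.047)^2 + (-0.275)^2 = 1.077834.
  rho(1) = -0.034075 / 1.077834 = -0.0316.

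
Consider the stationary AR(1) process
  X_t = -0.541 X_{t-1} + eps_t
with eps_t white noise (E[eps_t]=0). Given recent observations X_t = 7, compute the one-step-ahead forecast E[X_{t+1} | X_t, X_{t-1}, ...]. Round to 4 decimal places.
E[X_{t+1} \mid \mathcal F_t] = -3.7870

For an AR(p) model X_t = c + sum_i phi_i X_{t-i} + eps_t, the
one-step-ahead conditional mean is
  E[X_{t+1} | X_t, ...] = c + sum_i phi_i X_{t+1-i}.
Substitute known values:
  E[X_{t+1} | ...] = (-0.541) * (7)
                   = -3.7870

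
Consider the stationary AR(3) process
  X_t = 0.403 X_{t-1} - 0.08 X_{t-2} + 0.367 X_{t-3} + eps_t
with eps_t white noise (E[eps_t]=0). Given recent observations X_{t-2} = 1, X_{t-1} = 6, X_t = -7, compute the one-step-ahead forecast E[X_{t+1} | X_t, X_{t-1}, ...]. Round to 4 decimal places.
E[X_{t+1} \mid \mathcal F_t] = -2.9340

For an AR(p) model X_t = c + sum_i phi_i X_{t-i} + eps_t, the
one-step-ahead conditional mean is
  E[X_{t+1} | X_t, ...] = c + sum_i phi_i X_{t+1-i}.
Substitute known values:
  E[X_{t+1} | ...] = (0.403) * (-7) + (-0.08) * (6) + (0.367) * (1)
                   = -2.9340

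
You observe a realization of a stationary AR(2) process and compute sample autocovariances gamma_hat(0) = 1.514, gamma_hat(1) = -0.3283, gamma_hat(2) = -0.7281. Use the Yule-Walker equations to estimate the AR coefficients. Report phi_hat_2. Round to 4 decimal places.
\hat\phi_{2} = -0.5540

The Yule-Walker equations for an AR(p) process read, in matrix form,
  Gamma_p phi = r_p,   with   (Gamma_p)_{ij} = gamma(|i - j|),
                       (r_p)_i = gamma(i),   i,j = 1..p.
Substitute the sample gammas (Toeplitz matrix and right-hand side of size 2):
  Gamma_p = [[1.514, -0.3283], [-0.3283, 1.514]]
  r_p     = [-0.3283, -0.7281]
Written out:
  1.514 phi_1 - 0.3283 phi_2 = -0.3283
  -0.3283 phi_1 + 1.514 phi_2 = -0.7281
Solve by Cramer's rule:
  det = gamma(0)^2 - gamma(1)^2 = (1.514)^2 - (-0.3283)^2 = 2.292196 - 0.10778089 = 2.18441511
  phi_hat_1 = [gamma(1) gamma(0) - gamma(1) gamma(2)] / det = [(-0.3283)(1.514) - (-0.3283)(-0.7281)] / 2.18441511 = -0.73608143 / 2.18441511 = -0.337
  phi_hat_2 = [gamma(0) gamma(2) - gamma(1)^2] / det = [(1.514)(-0.7281) - (-0.3283)^2] / 2.18441511 = -1.21012429 / 2.18441511 = -0.554
So phi_hat = [-0.3370, -0.5540].
Therefore phi_hat_2 = -0.5540.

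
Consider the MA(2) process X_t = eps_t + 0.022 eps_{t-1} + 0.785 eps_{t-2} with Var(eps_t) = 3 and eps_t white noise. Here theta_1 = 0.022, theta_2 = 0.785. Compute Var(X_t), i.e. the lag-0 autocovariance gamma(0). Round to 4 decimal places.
\gamma(0) = 4.8501

For an MA(q) process X_t = eps_t + sum_i theta_i eps_{t-i} with
Var(eps_t) = sigma^2, the variance is
  gamma(0) = sigma^2 * (1 + sum_i theta_i^2).
  sum_i theta_i^2 = (0.022)^2 + (0.785)^2 = 0.000484 + 0.616225 = 0.616709.
  gamma(0) = 3 * (1 + 0.616709) = 3 * 1.616709 = 4.850127, which rounds to 4.8501.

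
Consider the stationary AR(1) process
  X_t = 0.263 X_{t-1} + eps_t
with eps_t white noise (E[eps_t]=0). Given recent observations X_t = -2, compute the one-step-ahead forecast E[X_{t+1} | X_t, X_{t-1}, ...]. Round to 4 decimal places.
E[X_{t+1} \mid \mathcal F_t] = -0.5260

For an AR(p) model X_t = c + sum_i phi_i X_{t-i} + eps_t, the
one-step-ahead conditional mean is
  E[X_{t+1} | X_t, ...] = c + sum_i phi_i X_{t+1-i}.
Substitute known values:
  E[X_{t+1} | ...] = (0.263) * (-2)
                   = -0.5260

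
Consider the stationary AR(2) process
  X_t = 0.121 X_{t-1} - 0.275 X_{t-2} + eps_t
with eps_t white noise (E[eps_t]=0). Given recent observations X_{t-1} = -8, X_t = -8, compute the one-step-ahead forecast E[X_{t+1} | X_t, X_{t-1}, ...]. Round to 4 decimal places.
E[X_{t+1} \mid \mathcal F_t] = 1.2320

For an AR(p) model X_t = c + sum_i phi_i X_{t-i} + eps_t, the
one-step-ahead conditional mean is
  E[X_{t+1} | X_t, ...] = c + sum_i phi_i X_{t+1-i}.
Substitute known values:
  E[X_{t+1} | ...] = (0.121) * (-8) + (-0.275) * (-8)
                   = 1.2320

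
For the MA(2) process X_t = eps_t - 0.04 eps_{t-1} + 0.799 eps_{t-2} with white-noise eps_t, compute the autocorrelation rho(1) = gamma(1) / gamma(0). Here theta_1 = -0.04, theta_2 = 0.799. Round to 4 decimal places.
\rho(1) = -0.0439

For an MA(q) process with theta_0 = 1, the autocovariance is
  gamma(k) = sigma^2 * sum_{i=0..q-k} theta_i * theta_{i+k},
and rho(k) = gamma(k) / gamma(0). Sigma^2 cancels.
  numerator   = (1)*(-0.04) + (-0.04)*(0.799) = -0.07196.
  denominator = (1)^2 + (-0.04)^2 + (0.799)^2 = 1.640001.
  rho(1) = -0.07196 / 1.640001 = -0.0439.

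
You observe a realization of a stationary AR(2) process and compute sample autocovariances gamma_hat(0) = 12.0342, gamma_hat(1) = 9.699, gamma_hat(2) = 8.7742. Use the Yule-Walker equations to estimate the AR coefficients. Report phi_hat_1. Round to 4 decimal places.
\hat\phi_{1} = 0.6230

The Yule-Walker equations for an AR(p) process read, in matrix form,
  Gamma_p phi = r_p,   with   (Gamma_p)_{ij} = gamma(|i - j|),
                       (r_p)_i = gamma(i),   i,j = 1..p.
Substitute the sample gammas (Toeplitz matrix and right-hand side of size 2):
  Gamma_p = [[12.0342, 9.699], [9.699, 12.0342]]
  r_p     = [9.699, 8.7742]
Written out:
  12.0342 phi_1 + 9.699 phi_2 = 9.699
  9.699 phi_1 + 12.0342 phi_2 = 8.7742
Solve by Cramer's rule:
  det = gamma(0)^2 - gamma(1)^2 = (12.0342)^2 - (9.699)^2 = 144.82196964 - 94.070601 = 50.75136864
  phi_hat_1 = [gamma(1) gamma(0) - gamma(1) gamma(2)] / det = [(9.699)(12.0342) - (9.699)(8.7742)] / 50.75136864 = 31.61874 / 50.75136864 = 0.623
  phi_hat_2 = [gamma(0) gamma(2) - gamma(1)^2] / det = [(12.0342)(8.7742) - (9.699)^2] / 50.75136864 = 11.51987664 / 50.75136864 = 0.227
So phi_hat = [0.6230, 0.2270].
Therefore phi_hat_1 = 0.6230.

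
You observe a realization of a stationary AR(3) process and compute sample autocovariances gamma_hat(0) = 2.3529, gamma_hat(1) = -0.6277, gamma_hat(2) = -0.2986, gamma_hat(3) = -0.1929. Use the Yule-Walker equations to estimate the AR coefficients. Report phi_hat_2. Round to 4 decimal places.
\hat\phi_{2} = -0.2789

The Yule-Walker equations for an AR(p) process read, in matrix form,
  Gamma_p phi = r_p,   with   (Gamma_p)_{ij} = gamma(|i - j|),
                       (r_p)_i = gamma(i),   i,j = 1..p.
Substitute the sample gammas (Toeplitz matrix and right-hand side of size 3):
  Gamma_p = [[2.3529, -0.6277, -0.2986], [-0.6277, 2.3529, -0.6277], [-0.2986, -0.6277, 2.3529]]
  r_p     = [-0.6277, -0.2986, -0.1929]
Written out (R1..R3):
  (R1) 2.3529 phi_1 - 0.6277 phi_2 - 0.2986 phi_3 = -0.6277
  (R2) -0.6277 phi_1 + 2.3529 phi_2 - 0.6277 phi_3 = -0.2986
  (R3) -0.2986 phi_1 - 0.6277 phi_2 + 2.3529 phi_3 = -0.1929
Gaussian elimination:
  R2 <- R2 - (-0.6277/2.3529) R1 = R2 - (-0.266777) R1:  2.185444 phi_2 - 0.70736 phi_3 = -0.466056
  R3 <- R3 - (-0.2986/2.3529) R1 = R3 - (-0.126907) R1:  -0.70736 phi_2 + 2.315006 phi_3 = -0.27256
  R3 <- R3 - (-0.70736/2.185444) R2 = R3 - (-0.323669) R2:  2.086055 phi_3 = -0.423407
Back-substitution:
  phi_hat_3 = -0.423407 / 2.086055 = -0.20297
  phi_hat_2 = (-0.466056 - (-0.70736)(-0.20297)) / 2.185444 = -0.27895
  phi_hat_1 = (-0.6277 - (-0.6277)(-0.27895) - (-0.2986)(-0.20297)) / 2.3529 = -0.366953
So phi_hat = [-0.3670, -0.2789, -0.2030].
Therefore phi_hat_2 = -0.2789.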